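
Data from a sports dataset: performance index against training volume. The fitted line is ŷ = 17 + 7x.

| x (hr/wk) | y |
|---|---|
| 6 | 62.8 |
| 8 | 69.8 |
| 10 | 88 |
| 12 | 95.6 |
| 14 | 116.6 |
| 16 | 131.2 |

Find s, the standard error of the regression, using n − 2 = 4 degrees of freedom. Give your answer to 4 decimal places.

x=6: ŷ = 17 + 7·6 = 59; r = 62.8 − 59 = 3.8
x=8: ŷ = 17 + 7·8 = 73; r = 69.8 − 73 = -3.2
x=10: ŷ = 17 + 7·10 = 87; r = 88 − 87 = 1
x=12: ŷ = 17 + 7·12 = 101; r = 95.6 − 101 = -5.4
x=14: ŷ = 17 + 7·14 = 115; r = 116.6 − 115 = 1.6
x=16: ŷ = 17 + 7·16 = 129; r = 131.2 − 129 = 2.2
SSE = 14.44 + 10.24 + 1 + 29.16 + 2.56 + 4.84 = 62.24
s = √(62.24/4) = √15.56 ≈ 3.9446

s = 3.9446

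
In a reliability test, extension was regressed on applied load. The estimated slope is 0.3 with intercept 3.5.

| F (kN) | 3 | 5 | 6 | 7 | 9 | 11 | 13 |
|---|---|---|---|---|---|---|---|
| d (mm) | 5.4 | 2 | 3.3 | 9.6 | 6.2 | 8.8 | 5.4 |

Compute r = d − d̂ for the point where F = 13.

r = -2

d̂ = 3.5 + 0.3·13 = 7.4
r = 5.4 − 7.4 = -2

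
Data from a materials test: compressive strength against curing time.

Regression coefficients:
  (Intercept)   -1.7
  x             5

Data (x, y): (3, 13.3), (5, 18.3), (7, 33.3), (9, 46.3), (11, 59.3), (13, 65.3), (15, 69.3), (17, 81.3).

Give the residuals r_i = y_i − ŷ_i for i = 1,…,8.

x=3: ŷ = -1.7 + 5·3 = 13.3; r = 13.3 − 13.3 = 0
x=5: ŷ = -1.7 + 5·5 = 23.3; r = 18.3 − 23.3 = -5
x=7: ŷ = -1.7 + 5·7 = 33.3; r = 33.3 − 33.3 = 0
x=9: ŷ = -1.7 + 5·9 = 43.3; r = 46.3 − 43.3 = 3
x=11: ŷ = -1.7 + 5·11 = 53.3; r = 59.3 − 53.3 = 6
x=13: ŷ = -1.7 + 5·13 = 63.3; r = 65.3 − 63.3 = 2
x=15: ŷ = -1.7 + 5·15 = 73.3; r = 69.3 − 73.3 = -4
x=17: ŷ = -1.7 + 5·17 = 83.3; r = 81.3 − 83.3 = -2

0, -5, 0, 3, 6, 2, -4, -2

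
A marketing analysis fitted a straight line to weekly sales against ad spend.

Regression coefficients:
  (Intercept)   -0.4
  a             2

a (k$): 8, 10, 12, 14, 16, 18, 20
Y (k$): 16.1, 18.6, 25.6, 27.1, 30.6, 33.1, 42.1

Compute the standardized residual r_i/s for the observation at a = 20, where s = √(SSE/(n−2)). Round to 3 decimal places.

a=8: ŷ = -0.4 + 2·8 = 15.6; r = 16.1 − 15.6 = 0.5
a=10: ŷ = -0.4 + 2·10 = 19.6; r = 18.6 − 19.6 = -1
a=12: ŷ = -0.4 + 2·12 = 23.6; r = 25.6 − 23.6 = 2
a=14: ŷ = -0.4 + 2·14 = 27.6; r = 27.1 − 27.6 = -0.5
a=16: ŷ = -0.4 + 2·16 = 31.6; r = 30.6 − 31.6 = -1
a=18: ŷ = -0.4 + 2·18 = 35.6; r = 33.1 − 35.6 = -2.5
a=20: ŷ = -0.4 + 2·20 = 39.6; r = 42.1 − 39.6 = 2.5
SSE = 0.25 + 1 + 4 + 0.25 + 1 + 6.25 + 6.25 = 19
s = √(19/5) = 1.94936
r/s = 2.5 / 1.94936 = 1.282

1.282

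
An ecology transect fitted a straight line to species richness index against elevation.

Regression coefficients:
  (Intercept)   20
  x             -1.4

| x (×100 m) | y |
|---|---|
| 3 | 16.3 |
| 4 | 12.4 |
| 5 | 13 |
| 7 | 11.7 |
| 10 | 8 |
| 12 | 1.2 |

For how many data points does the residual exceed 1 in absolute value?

x=3: ŷ = 20 − 1.4·3 = 15.8; r = 16.3 − 15.8 = 0.5
x=4: ŷ = 20 − 1.4·4 = 14.4; r = 12.4 − 14.4 = -2
x=5: ŷ = 20 − 1.4·5 = 13; r = 13 − 13 = 0
x=7: ŷ = 20 − 1.4·7 = 10.2; r = 11.7 − 10.2 = 1.5
x=10: ŷ = 20 − 1.4·10 = 6; r = 8 − 6 = 2
x=12: ŷ = 20 − 1.4·12 = 3.2; r = 1.2 − 3.2 = -2
|r| > 1: x=4 (|r|=2), x=7 (|r|=1.5), x=10 (|r|=2), x=12 (|r|=2) → 4

4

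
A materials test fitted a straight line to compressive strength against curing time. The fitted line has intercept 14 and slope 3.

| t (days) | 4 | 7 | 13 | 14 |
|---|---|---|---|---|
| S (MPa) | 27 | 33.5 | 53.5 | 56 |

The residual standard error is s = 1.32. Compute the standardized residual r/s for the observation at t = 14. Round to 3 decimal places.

ŷ = 14 + 3·14 = 56
r = 56 − 56 = 0
r/s = 0 / 1.32 = 0.000

0.000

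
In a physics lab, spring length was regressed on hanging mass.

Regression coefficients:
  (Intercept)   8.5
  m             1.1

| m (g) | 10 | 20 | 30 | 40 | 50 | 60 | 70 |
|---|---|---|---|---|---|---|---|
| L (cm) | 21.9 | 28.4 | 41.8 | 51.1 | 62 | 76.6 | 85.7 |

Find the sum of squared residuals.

m=10: ŷ = 8.5 + 1.1·10 = 19.5; e = 21.9 − 19.5 = 2.4
m=20: ŷ = 8.5 + 1.1·20 = 30.5; e = 28.4 − 30.5 = -2.1
m=30: ŷ = 8.5 + 1.1·30 = 41.5; e = 41.8 − 41.5 = 0.3
m=40: ŷ = 8.5 + 1.1·40 = 52.5; e = 51.1 − 52.5 = -1.4
m=50: ŷ = 8.5 + 1.1·50 = 63.5; e = 62 − 63.5 = -1.5
m=60: ŷ = 8.5 + 1.1·60 = 74.5; e = 76.6 − 74.5 = 2.1
m=70: ŷ = 8.5 + 1.1·70 = 85.5; e = 85.7 − 85.5 = 0.2
SSE = 5.76 + 4.41 + 0.09 + 1.96 + 2.25 + 4.41 + 0.04 = 18.92

SSE = 18.92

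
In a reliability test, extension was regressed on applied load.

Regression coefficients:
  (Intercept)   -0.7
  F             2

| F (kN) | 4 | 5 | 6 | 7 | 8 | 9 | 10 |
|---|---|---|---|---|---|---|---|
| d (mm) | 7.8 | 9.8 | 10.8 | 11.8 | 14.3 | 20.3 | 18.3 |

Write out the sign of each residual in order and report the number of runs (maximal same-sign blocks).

F=4: d̂ = -0.7 + 2·4 = 7.3; e = 7.8 − 7.3 = 0.5
F=5: d̂ = -0.7 + 2·5 = 9.3; e = 9.8 − 9.3 = 0.5
F=6: d̂ = -0.7 + 2·6 = 11.3; e = 10.8 − 11.3 = -0.5
F=7: d̂ = -0.7 + 2·7 = 13.3; e = 11.8 − 13.3 = -1.5
F=8: d̂ = -0.7 + 2·8 = 15.3; e = 14.3 − 15.3 = -1
F=9: d̂ = -0.7 + 2·9 = 17.3; e = 20.3 − 17.3 = 3
F=10: d̂ = -0.7 + 2·10 = 19.3; e = 18.3 − 19.3 = -1
Signs: + + − − − + −
Runs: +×2, −×3, +×1, −×1 → 4

4 runs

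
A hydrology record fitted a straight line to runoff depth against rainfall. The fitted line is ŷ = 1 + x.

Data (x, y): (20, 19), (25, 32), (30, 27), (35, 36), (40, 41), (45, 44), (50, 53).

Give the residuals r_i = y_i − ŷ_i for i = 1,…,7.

-2, 6, -4, 0, 0, -2, 2

x=20: ŷ = 1 + 20 = 21; r = 19 − 21 = -2
x=25: ŷ = 1 + 25 = 26; r = 32 − 26 = 6
x=30: ŷ = 1 + 30 = 31; r = 27 − 31 = -4
x=35: ŷ = 1 + 35 = 36; r = 36 − 36 = 0
x=40: ŷ = 1 + 40 = 41; r = 41 − 41 = 0
x=45: ŷ = 1 + 45 = 46; r = 44 − 46 = -2
x=50: ŷ = 1 + 50 = 51; r = 53 − 51 = 2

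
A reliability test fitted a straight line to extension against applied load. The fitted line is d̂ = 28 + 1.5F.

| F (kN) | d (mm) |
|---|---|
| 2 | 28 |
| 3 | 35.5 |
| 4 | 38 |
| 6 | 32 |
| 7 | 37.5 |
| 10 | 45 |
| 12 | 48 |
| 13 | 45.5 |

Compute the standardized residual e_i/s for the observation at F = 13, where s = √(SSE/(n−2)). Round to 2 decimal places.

-0.58

F=2: d̂ = 28 + 1.5·2 = 31; e = 28 − 31 = -3
F=3: d̂ = 28 + 1.5·3 = 32.5; e = 35.5 − 32.5 = 3
F=4: d̂ = 28 + 1.5·4 = 34; e = 38 − 34 = 4
F=6: d̂ = 28 + 1.5·6 = 37; e = 32 − 37 = -5
F=7: d̂ = 28 + 1.5·7 = 38.5; e = 37.5 − 38.5 = -1
F=10: d̂ = 28 + 1.5·10 = 43; e = 45 − 43 = 2
F=12: d̂ = 28 + 1.5·12 = 46; e = 48 − 46 = 2
F=13: d̂ = 28 + 1.5·13 = 47.5; e = 45.5 − 47.5 = -2
SSE = 9 + 9 + 16 + 25 + 1 + 4 + 4 + 4 = 72
s = √(72/6) = 3.4641
e/s = -2 / 3.4641 = -0.58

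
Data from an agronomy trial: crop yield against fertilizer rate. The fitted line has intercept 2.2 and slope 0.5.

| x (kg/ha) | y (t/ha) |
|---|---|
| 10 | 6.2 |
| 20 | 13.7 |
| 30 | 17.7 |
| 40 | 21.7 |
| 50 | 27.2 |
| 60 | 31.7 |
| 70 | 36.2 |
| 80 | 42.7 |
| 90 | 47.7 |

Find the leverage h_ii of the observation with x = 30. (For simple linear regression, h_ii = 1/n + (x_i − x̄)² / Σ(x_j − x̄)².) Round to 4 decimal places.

x̄ = (10 + 20 + 30 + 40 + 50 + 60 + 70 + 80 + 90)/9 = 50
Σ(x − x̄)² = 1600 + 900 + 400 + 100 + 0 + 100 + 400 + 900 + 1600 = 6000
h = 1/9 + (-20)²/6000 = 0.111111 + 0.0666667 = 0.1778

h = 0.1778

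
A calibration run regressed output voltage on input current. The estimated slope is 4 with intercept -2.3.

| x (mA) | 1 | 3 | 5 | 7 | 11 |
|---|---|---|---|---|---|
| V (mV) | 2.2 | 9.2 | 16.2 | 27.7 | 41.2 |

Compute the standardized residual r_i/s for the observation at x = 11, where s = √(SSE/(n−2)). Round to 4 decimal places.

-0.3273

x=1: V̂ = -2.3 + 4·1 = 1.7; r = 2.2 − 1.7 = 0.5
x=3: V̂ = -2.3 + 4·3 = 9.7; r = 9.2 − 9.7 = -0.5
x=5: V̂ = -2.3 + 4·5 = 17.7; r = 16.2 − 17.7 = -1.5
x=7: V̂ = -2.3 + 4·7 = 25.7; r = 27.7 − 25.7 = 2
x=11: V̂ = -2.3 + 4·11 = 41.7; r = 41.2 − 41.7 = -0.5
SSE = 0.25 + 0.25 + 2.25 + 4 + 0.25 = 7
s = √(7/3) = 1.52753
r/s = -0.5 / 1.52753 = -0.3273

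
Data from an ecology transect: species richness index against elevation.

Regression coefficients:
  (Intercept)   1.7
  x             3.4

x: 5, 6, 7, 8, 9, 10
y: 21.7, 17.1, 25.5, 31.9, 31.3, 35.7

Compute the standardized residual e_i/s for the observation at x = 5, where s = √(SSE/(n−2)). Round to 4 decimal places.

0.9045

x=5: ŷ = 1.7 + 3.4·5 = 18.7; e = 21.7 − 18.7 = 3
x=6: ŷ = 1.7 + 3.4·6 = 22.1; e = 17.1 − 22.1 = -5
x=7: ŷ = 1.7 + 3.4·7 = 25.5; e = 25.5 − 25.5 = 0
x=8: ŷ = 1.7 + 3.4·8 = 28.9; e = 31.9 − 28.9 = 3
x=9: ŷ = 1.7 + 3.4·9 = 32.3; e = 31.3 − 32.3 = -1
x=10: ŷ = 1.7 + 3.4·10 = 35.7; e = 35.7 − 35.7 = 0
SSE = 9 + 25 + 0 + 9 + 1 + 0 = 44
s = √(44/4) = 3.31662
e/s = 3 / 3.31662 = 0.9045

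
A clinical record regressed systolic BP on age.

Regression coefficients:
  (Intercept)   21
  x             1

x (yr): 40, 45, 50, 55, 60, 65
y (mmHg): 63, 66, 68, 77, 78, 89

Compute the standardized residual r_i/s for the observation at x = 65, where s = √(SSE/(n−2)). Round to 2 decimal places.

x=40: ŷ = 21 + 40 = 61; r = 63 − 61 = 2
x=45: ŷ = 21 + 45 = 66; r = 66 − 66 = 0
x=50: ŷ = 21 + 50 = 71; r = 68 − 71 = -3
x=55: ŷ = 21 + 55 = 76; r = 77 − 76 = 1
x=60: ŷ = 21 + 60 = 81; r = 78 − 81 = -3
x=65: ŷ = 21 + 65 = 86; r = 89 − 86 = 3
SSE = 4 + 0 + 9 + 1 + 9 + 9 = 32
s = √(32/4) = 2.82843
r/s = 3 / 2.82843 = 1.06

1.06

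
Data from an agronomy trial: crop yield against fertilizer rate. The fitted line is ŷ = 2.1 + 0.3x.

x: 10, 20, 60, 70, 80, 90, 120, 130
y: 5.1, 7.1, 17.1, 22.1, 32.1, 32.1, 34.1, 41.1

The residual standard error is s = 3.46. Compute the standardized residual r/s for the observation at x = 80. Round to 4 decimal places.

1.7341

ŷ = 2.1 + 0.3·80 = 26.1
r = 32.1 − 26.1 = 6
r/s = 6 / 3.46 = 1.7341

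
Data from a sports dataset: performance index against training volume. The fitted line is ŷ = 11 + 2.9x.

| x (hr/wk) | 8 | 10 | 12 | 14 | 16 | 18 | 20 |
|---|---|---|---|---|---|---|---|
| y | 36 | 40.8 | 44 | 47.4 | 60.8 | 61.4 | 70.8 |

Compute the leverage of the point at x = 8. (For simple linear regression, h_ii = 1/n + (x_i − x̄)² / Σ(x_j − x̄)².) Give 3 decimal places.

h = 0.464

x̄ = (8 + 10 + 12 + 14 + 16 + 18 + 20)/7 = 14
Σ(x − x̄)² = 36 + 16 + 4 + 0 + 4 + 16 + 36 = 112
h = 1/7 + (-6)²/112 = 0.142857 + 0.321429 = 0.464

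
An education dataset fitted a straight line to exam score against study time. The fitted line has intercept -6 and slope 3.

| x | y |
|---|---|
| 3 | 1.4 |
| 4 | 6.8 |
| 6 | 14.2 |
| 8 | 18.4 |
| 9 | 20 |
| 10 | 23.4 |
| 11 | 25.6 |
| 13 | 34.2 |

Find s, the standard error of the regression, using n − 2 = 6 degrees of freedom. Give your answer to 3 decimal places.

s = 1.470

x=3: ŷ = -6 + 3·3 = 3; r = 1.4 − 3 = -1.6
x=4: ŷ = -6 + 3·4 = 6; r = 6.8 − 6 = 0.8
x=6: ŷ = -6 + 3·6 = 12; r = 14.2 − 12 = 2.2
x=8: ŷ = -6 + 3·8 = 18; r = 18.4 − 18 = 0.4
x=9: ŷ = -6 + 3·9 = 21; r = 20 − 21 = -1
x=10: ŷ = -6 + 3·10 = 24; r = 23.4 − 24 = -0.6
x=11: ŷ = -6 + 3·11 = 27; r = 25.6 − 27 = -1.4
x=13: ŷ = -6 + 3·13 = 33; r = 34.2 − 33 = 1.2
SSE = 2.56 + 0.64 + 4.84 + 0.16 + 1 + 0.36 + 1.96 + 1.44 = 12.96
s = √(12.96/6) = √2.16 ≈ 1.470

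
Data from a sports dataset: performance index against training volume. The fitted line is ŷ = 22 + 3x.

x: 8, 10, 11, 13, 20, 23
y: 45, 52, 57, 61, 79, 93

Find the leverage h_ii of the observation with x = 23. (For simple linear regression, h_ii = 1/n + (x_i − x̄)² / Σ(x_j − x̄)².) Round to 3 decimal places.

x̄ = (8 + 10 + 11 + 13 + 20 + 23)/6 = 14.1667
Σ(x − x̄)² = 38.0278 + 17.3611 + 10.0278 + 1.36111 + 34.0278 + 78.0278 = 178.833
h = 1/6 + (8.83333)²/178.833 = 0.166667 + 0.436316 = 0.603

h = 0.603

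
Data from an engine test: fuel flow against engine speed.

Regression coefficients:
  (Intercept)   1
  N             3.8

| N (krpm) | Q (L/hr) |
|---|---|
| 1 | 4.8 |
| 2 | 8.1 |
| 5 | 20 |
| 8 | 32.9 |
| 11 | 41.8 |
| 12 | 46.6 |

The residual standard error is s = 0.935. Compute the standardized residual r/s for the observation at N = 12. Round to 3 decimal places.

ŷ = 1 + 3.8·12 = 46.6
r = 46.6 − 46.6 = 0
r/s = 0 / 0.935 = 0.000

0.000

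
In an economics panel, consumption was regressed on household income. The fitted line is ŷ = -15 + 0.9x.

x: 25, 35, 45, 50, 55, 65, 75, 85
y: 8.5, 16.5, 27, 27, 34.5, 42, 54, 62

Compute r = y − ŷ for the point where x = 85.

ŷ = -15 + 0.9·85 = 61.5
r = 62 − 61.5 = 0.5

r = 0.5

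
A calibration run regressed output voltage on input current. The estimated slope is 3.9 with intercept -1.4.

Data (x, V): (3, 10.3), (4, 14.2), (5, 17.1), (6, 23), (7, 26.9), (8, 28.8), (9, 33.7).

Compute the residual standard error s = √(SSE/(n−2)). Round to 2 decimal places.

x=3: V̂ = -1.4 + 3.9·3 = 10.3; r = 10.3 − 10.3 = 0
x=4: V̂ = -1.4 + 3.9·4 = 14.2; r = 14.2 − 14.2 = 0
x=5: V̂ = -1.4 + 3.9·5 = 18.1; r = 17.1 − 18.1 = -1
x=6: V̂ = -1.4 + 3.9·6 = 22; r = 23 − 22 = 1
x=7: V̂ = -1.4 + 3.9·7 = 25.9; r = 26.9 − 25.9 = 1
x=8: V̂ = -1.4 + 3.9·8 = 29.8; r = 28.8 − 29.8 = -1
x=9: V̂ = -1.4 + 3.9·9 = 33.7; r = 33.7 − 33.7 = 0
SSE = 0 + 0 + 1 + 1 + 1 + 1 + 0 = 4
s = √(4/5) = √0.8 ≈ 0.89

s = 0.89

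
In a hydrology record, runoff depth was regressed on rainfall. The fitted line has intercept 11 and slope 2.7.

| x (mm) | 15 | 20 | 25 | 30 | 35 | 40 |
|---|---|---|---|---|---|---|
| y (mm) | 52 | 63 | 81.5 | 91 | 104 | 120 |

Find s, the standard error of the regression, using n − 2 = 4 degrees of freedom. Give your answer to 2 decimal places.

s = 2.09

x=15: ŷ = 11 + 2.7·15 = 51.5; e = 52 − 51.5 = 0.5
x=20: ŷ = 11 + 2.7·20 = 65; e = 63 − 65 = -2
x=25: ŷ = 11 + 2.7·25 = 78.5; e = 81.5 − 78.5 = 3
x=30: ŷ = 11 + 2.7·30 = 92; e = 91 − 92 = -1
x=35: ŷ = 11 + 2.7·35 = 105.5; e = 104 − 105.5 = -1.5
x=40: ŷ = 11 + 2.7·40 = 119; e = 120 − 119 = 1
SSE = 0.25 + 4 + 9 + 1 + 2.25 + 1 = 17.5
s = √(17.5/4) = √4.375 ≈ 2.09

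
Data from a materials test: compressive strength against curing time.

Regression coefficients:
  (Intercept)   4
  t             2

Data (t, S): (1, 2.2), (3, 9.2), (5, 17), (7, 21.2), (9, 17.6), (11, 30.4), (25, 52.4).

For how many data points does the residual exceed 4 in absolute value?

2

t=1: ŷ = 4 + 2·1 = 6; e = 2.2 − 6 = -3.8
t=3: ŷ = 4 + 2·3 = 10; e = 9.2 − 10 = -0.8
t=5: ŷ = 4 + 2·5 = 14; e = 17 − 14 = 3
t=7: ŷ = 4 + 2·7 = 18; e = 21.2 − 18 = 3.2
t=9: ŷ = 4 + 2·9 = 22; e = 17.6 − 22 = -4.4
t=11: ŷ = 4 + 2·11 = 26; e = 30.4 − 26 = 4.4
t=25: ŷ = 4 + 2·25 = 54; e = 52.4 − 54 = -1.6
|e| > 4: t=9 (|e|=4.4), t=11 (|e|=4.4) → 2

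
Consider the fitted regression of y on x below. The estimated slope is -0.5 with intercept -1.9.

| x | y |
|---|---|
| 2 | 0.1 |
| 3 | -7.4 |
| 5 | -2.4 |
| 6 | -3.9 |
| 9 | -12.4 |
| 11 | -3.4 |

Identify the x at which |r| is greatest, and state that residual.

x = 9, r = -6

x=2: ŷ = -1.9 − 0.5·2 = -2.9; r = 0.1 − (-2.9) = 3
x=3: ŷ = -1.9 − 0.5·3 = -3.4; r = -7.4 − (-3.4) = -4
x=5: ŷ = -1.9 − 0.5·5 = -4.4; r = -2.4 − (-4.4) = 2
x=6: ŷ = -1.9 − 0.5·6 = -4.9; r = -3.9 − (-4.9) = 1
x=9: ŷ = -1.9 − 0.5·9 = -6.4; r = -12.4 − (-6.4) = -6
x=11: ŷ = -1.9 − 0.5·11 = -7.4; r = -3.4 − (-7.4) = 4
Largest |r| is 6 at x = 9, residual -6.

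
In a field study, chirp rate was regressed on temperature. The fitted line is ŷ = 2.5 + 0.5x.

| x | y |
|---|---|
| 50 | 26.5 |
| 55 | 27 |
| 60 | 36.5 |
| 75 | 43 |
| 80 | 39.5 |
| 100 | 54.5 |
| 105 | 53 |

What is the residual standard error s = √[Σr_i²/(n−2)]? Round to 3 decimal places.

s = 3.225

x=50: ŷ = 2.5 + 0.5·50 = 27.5; r = 26.5 − 27.5 = -1
x=55: ŷ = 2.5 + 0.5·55 = 30; r = 27 − 30 = -3
x=60: ŷ = 2.5 + 0.5·60 = 32.5; r = 36.5 − 32.5 = 4
x=75: ŷ = 2.5 + 0.5·75 = 40; r = 43 − 40 = 3
x=80: ŷ = 2.5 + 0.5·80 = 42.5; r = 39.5 − 42.5 = -3
x=100: ŷ = 2.5 + 0.5·100 = 52.5; r = 54.5 − 52.5 = 2
x=105: ŷ = 2.5 + 0.5·105 = 55; r = 53 − 55 = -2
SSE = 1 + 9 + 16 + 9 + 9 + 4 + 4 = 52
s = √(52/5) = √10.4 ≈ 3.225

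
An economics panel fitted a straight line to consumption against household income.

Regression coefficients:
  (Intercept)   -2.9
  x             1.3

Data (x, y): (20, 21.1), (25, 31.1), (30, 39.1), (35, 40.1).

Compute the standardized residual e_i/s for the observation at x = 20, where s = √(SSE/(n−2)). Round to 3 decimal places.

x=20: ŷ = -2.9 + 1.3·20 = 23.1; e = 21.1 − 23.1 = -2
x=25: ŷ = -2.9 + 1.3·25 = 29.6; e = 31.1 − 29.6 = 1.5
x=30: ŷ = -2.9 + 1.3·30 = 36.1; e = 39.1 − 36.1 = 3
x=35: ŷ = -2.9 + 1.3·35 = 42.6; e = 40.1 − 42.6 = -2.5
SSE = 4 + 2.25 + 9 + 6.25 = 21.5
s = √(21.5/2) = 3.27872
e/s = -2 / 3.27872 = -0.610

-0.610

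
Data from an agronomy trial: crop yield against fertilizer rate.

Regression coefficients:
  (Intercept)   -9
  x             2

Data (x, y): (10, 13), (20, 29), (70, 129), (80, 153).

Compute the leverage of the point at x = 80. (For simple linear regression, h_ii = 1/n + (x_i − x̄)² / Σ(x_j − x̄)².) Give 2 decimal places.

h = 0.58

x̄ = (10 + 20 + 70 + 80)/4 = 45
Σ(x − x̄)² = 1225 + 625 + 625 + 1225 = 3700
h = 1/4 + (35)²/3700 = 0.25 + 0.331081 = 0.58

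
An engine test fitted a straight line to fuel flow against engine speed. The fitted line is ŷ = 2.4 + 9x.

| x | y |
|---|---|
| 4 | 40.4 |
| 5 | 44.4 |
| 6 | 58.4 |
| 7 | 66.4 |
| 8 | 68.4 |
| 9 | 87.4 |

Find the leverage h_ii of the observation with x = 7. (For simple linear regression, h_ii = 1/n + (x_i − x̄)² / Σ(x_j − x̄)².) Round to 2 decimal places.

h = 0.18

x̄ = (4 + 5 + 6 + 7 + 8 + 9)/6 = 6.5
Σ(x − x̄)² = 6.25 + 2.25 + 0.25 + 0.25 + 2.25 + 6.25 = 17.5
h = 1/6 + (0.5)²/17.5 = 0.166667 + 0.0142857 = 0.18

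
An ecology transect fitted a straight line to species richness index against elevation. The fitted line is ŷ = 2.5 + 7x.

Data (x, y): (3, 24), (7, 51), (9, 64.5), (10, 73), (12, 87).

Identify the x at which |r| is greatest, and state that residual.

x=3: ŷ = 2.5 + 7·3 = 23.5; r = 24 − 23.5 = 0.5
x=7: ŷ = 2.5 + 7·7 = 51.5; r = 51 − 51.5 = -0.5
x=9: ŷ = 2.5 + 7·9 = 65.5; r = 64.5 − 65.5 = -1
x=10: ŷ = 2.5 + 7·10 = 72.5; r = 73 − 72.5 = 0.5
x=12: ŷ = 2.5 + 7·12 = 86.5; r = 87 − 86.5 = 0.5
Largest |r| is 1 at x = 9, residual -1.

x = 9, r = -1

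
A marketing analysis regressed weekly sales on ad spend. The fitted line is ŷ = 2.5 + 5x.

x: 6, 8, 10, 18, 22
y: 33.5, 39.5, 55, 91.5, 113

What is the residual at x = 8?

ŷ = 2.5 + 5·8 = 42.5
e = 39.5 − 42.5 = -3

e = -3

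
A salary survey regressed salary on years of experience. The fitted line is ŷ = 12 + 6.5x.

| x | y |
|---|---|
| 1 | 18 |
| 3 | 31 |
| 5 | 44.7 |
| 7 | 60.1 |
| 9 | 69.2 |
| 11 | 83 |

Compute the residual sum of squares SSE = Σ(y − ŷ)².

SSE = 9.24

x=1: ŷ = 12 + 6.5·1 = 18.5; r = 18 − 18.5 = -0.5
x=3: ŷ = 12 + 6.5·3 = 31.5; r = 31 − 31.5 = -0.5
x=5: ŷ = 12 + 6.5·5 = 44.5; r = 44.7 − 44.5 = 0.2
x=7: ŷ = 12 + 6.5·7 = 57.5; r = 60.1 − 57.5 = 2.6
x=9: ŷ = 12 + 6.5·9 = 70.5; r = 69.2 − 70.5 = -1.3
x=11: ŷ = 12 + 6.5·11 = 83.5; r = 83 − 83.5 = -0.5
SSE = 0.25 + 0.25 + 0.04 + 6.76 + 1.69 + 0.25 = 9.24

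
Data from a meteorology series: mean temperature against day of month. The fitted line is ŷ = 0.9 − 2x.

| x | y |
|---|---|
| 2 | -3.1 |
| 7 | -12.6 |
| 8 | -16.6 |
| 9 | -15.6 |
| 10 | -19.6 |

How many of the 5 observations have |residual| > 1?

2

x=2: ŷ = 0.9 − 2·2 = -3.1; e = -3.1 − (-3.1) = 0
x=7: ŷ = 0.9 − 2·7 = -13.1; e = -12.6 − (-13.1) = 0.5
x=8: ŷ = 0.9 − 2·8 = -15.1; e = -16.6 − (-15.1) = -1.5
x=9: ŷ = 0.9 − 2·9 = -17.1; e = -15.6 − (-17.1) = 1.5
x=10: ŷ = 0.9 − 2·10 = -19.1; e = -19.6 − (-19.1) = -0.5
|e| > 1: x=8 (|e|=1.5), x=9 (|e|=1.5) → 2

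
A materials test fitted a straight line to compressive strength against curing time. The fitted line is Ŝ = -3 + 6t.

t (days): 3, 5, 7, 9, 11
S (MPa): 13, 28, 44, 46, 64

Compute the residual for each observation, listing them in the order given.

t=3: Ŝ = -3 + 6·3 = 15; r = 13 − 15 = -2
t=5: Ŝ = -3 + 6·5 = 27; r = 28 − 27 = 1
t=7: Ŝ = -3 + 6·7 = 39; r = 44 − 39 = 5
t=9: Ŝ = -3 + 6·9 = 51; r = 46 − 51 = -5
t=11: Ŝ = -3 + 6·11 = 63; r = 64 − 63 = 1

-2, 1, 5, -5, 1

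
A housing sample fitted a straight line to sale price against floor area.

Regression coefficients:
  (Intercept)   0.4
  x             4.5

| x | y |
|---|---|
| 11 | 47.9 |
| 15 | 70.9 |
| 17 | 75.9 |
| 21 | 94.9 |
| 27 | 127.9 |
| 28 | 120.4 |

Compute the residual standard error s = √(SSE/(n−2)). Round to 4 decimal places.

s = 4.6368

x=11: ŷ = 0.4 + 4.5·11 = 49.9; e = 47.9 − 49.9 = -2
x=15: ŷ = 0.4 + 4.5·15 = 67.9; e = 70.9 − 67.9 = 3
x=17: ŷ = 0.4 + 4.5·17 = 76.9; e = 75.9 − 76.9 = -1
x=21: ŷ = 0.4 + 4.5·21 = 94.9; e = 94.9 − 94.9 = 0
x=27: ŷ = 0.4 + 4.5·27 = 121.9; e = 127.9 − 121.9 = 6
x=28: ŷ = 0.4 + 4.5·28 = 126.4; e = 120.4 − 126.4 = -6
SSE = 4 + 9 + 1 + 0 + 36 + 36 = 86
s = √(86/4) = √21.5 ≈ 4.6368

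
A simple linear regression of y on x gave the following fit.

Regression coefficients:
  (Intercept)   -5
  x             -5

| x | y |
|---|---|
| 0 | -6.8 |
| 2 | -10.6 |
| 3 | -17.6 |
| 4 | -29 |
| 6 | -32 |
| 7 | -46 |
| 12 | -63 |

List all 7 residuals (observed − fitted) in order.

-1.8, 4.4, 2.4, -4, 3, -6, 2

x=0: ŷ = -5 − 5·0 = -5; r = -6.8 − (-5) = -1.8
x=2: ŷ = -5 − 5·2 = -15; r = -10.6 − (-15) = 4.4
x=3: ŷ = -5 − 5·3 = -20; r = -17.6 − (-20) = 2.4
x=4: ŷ = -5 − 5·4 = -25; r = -29 − (-25) = -4
x=6: ŷ = -5 − 5·6 = -35; r = -32 − (-35) = 3
x=7: ŷ = -5 − 5·7 = -40; r = -46 − (-40) = -6
x=12: ŷ = -5 − 5·12 = -65; r = -63 − (-65) = 2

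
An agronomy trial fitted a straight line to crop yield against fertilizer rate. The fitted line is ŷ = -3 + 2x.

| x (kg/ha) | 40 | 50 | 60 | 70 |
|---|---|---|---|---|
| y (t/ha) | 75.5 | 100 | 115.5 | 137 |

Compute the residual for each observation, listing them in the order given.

-1.5, 3, -1.5, 0

x=40: ŷ = -3 + 2·40 = 77; e = 75.5 − 77 = -1.5
x=50: ŷ = -3 + 2·50 = 97; e = 100 − 97 = 3
x=60: ŷ = -3 + 2·60 = 117; e = 115.5 − 117 = -1.5
x=70: ŷ = -3 + 2·70 = 137; e = 137 − 137 = 0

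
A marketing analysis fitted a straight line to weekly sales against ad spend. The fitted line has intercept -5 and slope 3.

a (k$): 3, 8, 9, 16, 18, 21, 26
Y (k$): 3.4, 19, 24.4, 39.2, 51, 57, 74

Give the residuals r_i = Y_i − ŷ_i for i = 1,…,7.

a=3: ŷ = -5 + 3·3 = 4; r = 3.4 − 4 = -0.6
a=8: ŷ = -5 + 3·8 = 19; r = 19 − 19 = 0
a=9: ŷ = -5 + 3·9 = 22; r = 24.4 − 22 = 2.4
a=16: ŷ = -5 + 3·16 = 43; r = 39.2 − 43 = -3.8
a=18: ŷ = -5 + 3·18 = 49; r = 51 − 49 = 2
a=21: ŷ = -5 + 3·21 = 58; r = 57 − 58 = -1
a=26: ŷ = -5 + 3·26 = 73; r = 74 − 73 = 1

-0.6, 0, 2.4, -3.8, 2, -1, 1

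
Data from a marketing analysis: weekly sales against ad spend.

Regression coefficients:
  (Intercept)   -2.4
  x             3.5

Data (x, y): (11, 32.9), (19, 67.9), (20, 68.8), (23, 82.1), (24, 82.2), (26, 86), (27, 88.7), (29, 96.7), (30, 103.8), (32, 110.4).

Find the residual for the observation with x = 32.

ŷ = -2.4 + 3.5·32 = 109.6
r = 110.4 − 109.6 = 0.8

r = 0.8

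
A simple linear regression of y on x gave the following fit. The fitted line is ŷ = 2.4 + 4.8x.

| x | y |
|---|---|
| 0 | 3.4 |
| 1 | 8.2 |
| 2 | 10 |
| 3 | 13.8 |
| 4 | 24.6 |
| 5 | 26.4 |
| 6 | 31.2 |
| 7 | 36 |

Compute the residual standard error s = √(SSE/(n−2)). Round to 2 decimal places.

s = 2.00

x=0: ŷ = 2.4 + 4.8·0 = 2.4; r = 3.4 − 2.4 = 1
x=1: ŷ = 2.4 + 4.8·1 = 7.2; r = 8.2 − 7.2 = 1
x=2: ŷ = 2.4 + 4.8·2 = 12; r = 10 − 12 = -2
x=3: ŷ = 2.4 + 4.8·3 = 16.8; r = 13.8 − 16.8 = -3
x=4: ŷ = 2.4 + 4.8·4 = 21.6; r = 24.6 − 21.6 = 3
x=5: ŷ = 2.4 + 4.8·5 = 26.4; r = 26.4 − 26.4 = 0
x=6: ŷ = 2.4 + 4.8·6 = 31.2; r = 31.2 − 31.2 = 0
x=7: ŷ = 2.4 + 4.8·7 = 36; r = 36 − 36 = 0
SSE = 1 + 1 + 4 + 9 + 9 + 0 + 0 + 0 = 24
s = √(24/6) = √4 ≈ 2.00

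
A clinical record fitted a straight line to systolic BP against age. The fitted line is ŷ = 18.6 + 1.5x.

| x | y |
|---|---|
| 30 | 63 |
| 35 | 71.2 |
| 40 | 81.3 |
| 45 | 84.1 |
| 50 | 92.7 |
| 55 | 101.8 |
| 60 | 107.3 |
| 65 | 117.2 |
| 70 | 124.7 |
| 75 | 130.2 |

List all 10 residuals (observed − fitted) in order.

x=30: ŷ = 18.6 + 1.5·30 = 63.6; r = 63 − 63.6 = -0.6
x=35: ŷ = 18.6 + 1.5·35 = 71.1; r = 71.2 − 71.1 = 0.1
x=40: ŷ = 18.6 + 1.5·40 = 78.6; r = 81.3 − 78.6 = 2.7
x=45: ŷ = 18.6 + 1.5·45 = 86.1; r = 84.1 − 86.1 = -2
x=50: ŷ = 18.6 + 1.5·50 = 93.6; r = 92.7 − 93.6 = -0.9
x=55: ŷ = 18.6 + 1.5·55 = 101.1; r = 101.8 − 101.1 = 0.7
x=60: ŷ = 18.6 + 1.5·60 = 108.6; r = 107.3 − 108.6 = -1.3
x=65: ŷ = 18.6 + 1.5·65 = 116.1; r = 117.2 − 116.1 = 1.1
x=70: ŷ = 18.6 + 1.5·70 = 123.6; r = 124.7 − 123.6 = 1.1
x=75: ŷ = 18.6 + 1.5·75 = 131.1; r = 130.2 − 131.1 = -0.9

-0.6, 0.1, 2.7, -2, -0.9, 0.7, -1.3, 1.1, 1.1, -0.9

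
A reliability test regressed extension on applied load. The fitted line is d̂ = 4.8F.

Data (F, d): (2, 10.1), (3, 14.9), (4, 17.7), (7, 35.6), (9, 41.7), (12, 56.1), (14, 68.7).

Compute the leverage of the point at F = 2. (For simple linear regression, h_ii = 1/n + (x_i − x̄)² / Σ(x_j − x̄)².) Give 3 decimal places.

F̄ = (2 + 3 + 4 + 7 + 9 + 12 + 14)/7 = 7.28571
Σ(F − F̄)² = 27.9388 + 18.3673 + 10.7959 + 0.0816327 + 2.93878 + 22.2245 + 45.0816 = 127.429
h = 1/7 + (-5.28571)²/127.429 = 0.142857 + 0.21925 = 0.362

h = 0.362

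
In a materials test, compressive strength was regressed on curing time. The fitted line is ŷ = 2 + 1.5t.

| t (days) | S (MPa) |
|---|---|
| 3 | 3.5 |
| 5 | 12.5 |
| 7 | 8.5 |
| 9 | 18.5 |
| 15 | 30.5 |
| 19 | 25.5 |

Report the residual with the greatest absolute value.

r = 6

t=3: ŷ = 2 + 1.5·3 = 6.5; r = 3.5 − 6.5 = -3
t=5: ŷ = 2 + 1.5·5 = 9.5; r = 12.5 − 9.5 = 3
t=7: ŷ = 2 + 1.5·7 = 12.5; r = 8.5 − 12.5 = -4
t=9: ŷ = 2 + 1.5·9 = 15.5; r = 18.5 − 15.5 = 3
t=15: ŷ = 2 + 1.5·15 = 24.5; r = 30.5 − 24.5 = 6
t=19: ŷ = 2 + 1.5·19 = 30.5; r = 25.5 − 30.5 = -5
Largest |r| is 6 at t = 15, residual 6.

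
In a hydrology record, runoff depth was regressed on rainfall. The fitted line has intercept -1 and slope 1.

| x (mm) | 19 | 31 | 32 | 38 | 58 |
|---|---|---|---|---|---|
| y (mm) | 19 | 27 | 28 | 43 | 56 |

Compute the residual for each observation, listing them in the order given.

x=19: ŷ = -1 + 19 = 18; r = 19 − 18 = 1
x=31: ŷ = -1 + 31 = 30; r = 27 − 30 = -3
x=32: ŷ = -1 + 32 = 31; r = 28 − 31 = -3
x=38: ŷ = -1 + 38 = 37; r = 43 − 37 = 6
x=58: ŷ = -1 + 58 = 57; r = 56 − 57 = -1

1, -3, -3, 6, -1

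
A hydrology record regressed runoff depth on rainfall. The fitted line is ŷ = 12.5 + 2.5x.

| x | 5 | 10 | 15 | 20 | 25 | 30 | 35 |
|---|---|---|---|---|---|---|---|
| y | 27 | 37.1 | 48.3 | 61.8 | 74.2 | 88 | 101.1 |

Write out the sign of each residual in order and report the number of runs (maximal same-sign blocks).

x=5: ŷ = 12.5 + 2.5·5 = 25; r = 27 − 25 = 2
x=10: ŷ = 12.5 + 2.5·10 = 37.5; r = 37.1 − 37.5 = -0.4
x=15: ŷ = 12.5 + 2.5·15 = 50; r = 48.3 − 50 = -1.7
x=20: ŷ = 12.5 + 2.5·20 = 62.5; r = 61.8 − 62.5 = -0.7
x=25: ŷ = 12.5 + 2.5·25 = 75; r = 74.2 − 75 = -0.8
x=30: ŷ = 12.5 + 2.5·30 = 87.5; r = 88 − 87.5 = 0.5
x=35: ŷ = 12.5 + 2.5·35 = 100; r = 101.1 − 100 = 1.1
Signs: + − − − − + +
Runs: +×1, −×4, +×2 → 3

3 runs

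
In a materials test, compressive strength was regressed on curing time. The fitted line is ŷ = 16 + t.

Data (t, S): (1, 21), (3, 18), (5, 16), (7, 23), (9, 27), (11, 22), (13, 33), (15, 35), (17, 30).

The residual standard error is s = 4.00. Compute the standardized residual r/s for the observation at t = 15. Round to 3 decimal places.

1.000

ŷ = 16 + 15 = 31
r = 35 − 31 = 4
r/s = 4 / 4.00 = 1.000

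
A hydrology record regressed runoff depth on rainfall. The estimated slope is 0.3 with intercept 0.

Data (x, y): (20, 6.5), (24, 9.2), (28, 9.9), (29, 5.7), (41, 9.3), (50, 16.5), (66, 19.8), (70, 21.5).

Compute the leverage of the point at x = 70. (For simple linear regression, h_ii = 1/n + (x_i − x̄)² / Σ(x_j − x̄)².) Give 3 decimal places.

h = 0.450

x̄ = (20 + 24 + 28 + 29 + 41 + 50 + 66 + 70)/8 = 41
Σ(x − x̄)² = 441 + 289 + 169 + 144 + 0 + 81 + 625 + 841 = 2590
h = 1/8 + (29)²/2590 = 0.125 + 0.32471 = 0.450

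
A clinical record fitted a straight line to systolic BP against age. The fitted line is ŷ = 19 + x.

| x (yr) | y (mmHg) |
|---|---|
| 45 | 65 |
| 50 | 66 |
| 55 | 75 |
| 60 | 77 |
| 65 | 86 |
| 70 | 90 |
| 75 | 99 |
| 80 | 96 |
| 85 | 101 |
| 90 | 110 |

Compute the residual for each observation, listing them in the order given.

x=45: ŷ = 19 + 45 = 64; e = 65 − 64 = 1
x=50: ŷ = 19 + 50 = 69; e = 66 − 69 = -3
x=55: ŷ = 19 + 55 = 74; e = 75 − 74 = 1
x=60: ŷ = 19 + 60 = 79; e = 77 − 79 = -2
x=65: ŷ = 19 + 65 = 84; e = 86 − 84 = 2
x=70: ŷ = 19 + 70 = 89; e = 90 − 89 = 1
x=75: ŷ = 19 + 75 = 94; e = 99 − 94 = 5
x=80: ŷ = 19 + 80 = 99; e = 96 − 99 = -3
x=85: ŷ = 19 + 85 = 104; e = 101 − 104 = -3
x=90: ŷ = 19 + 90 = 109; e = 110 − 109 = 1

1, -3, 1, -2, 2, 1, 5, -3, -3, 1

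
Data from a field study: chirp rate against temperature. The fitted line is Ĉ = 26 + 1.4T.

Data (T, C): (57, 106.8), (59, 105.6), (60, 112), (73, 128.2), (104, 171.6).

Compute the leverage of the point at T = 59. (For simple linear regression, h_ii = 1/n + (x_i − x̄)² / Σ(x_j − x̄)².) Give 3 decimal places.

T̄ = (57 + 59 + 60 + 73 + 104)/5 = 70.6
Σ(T − T̄)² = 184.96 + 134.56 + 112.36 + 5.76 + 1115.56 = 1553.2
h = 1/5 + (-11.6)²/1553.2 = 0.2 + 0.086634 = 0.287

h = 0.287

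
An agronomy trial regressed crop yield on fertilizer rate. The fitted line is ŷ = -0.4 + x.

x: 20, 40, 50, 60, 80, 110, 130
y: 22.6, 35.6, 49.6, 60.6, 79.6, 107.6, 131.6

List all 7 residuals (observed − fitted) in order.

3, -4, 0, 1, 0, -2, 2

x=20: ŷ = -0.4 + 20 = 19.6; r = 22.6 − 19.6 = 3
x=40: ŷ = -0.4 + 40 = 39.6; r = 35.6 − 39.6 = -4
x=50: ŷ = -0.4 + 50 = 49.6; r = 49.6 − 49.6 = 0
x=60: ŷ = -0.4 + 60 = 59.6; r = 60.6 − 59.6 = 1
x=80: ŷ = -0.4 + 80 = 79.6; r = 79.6 − 79.6 = 0
x=110: ŷ = -0.4 + 110 = 109.6; r = 107.6 − 109.6 = -2
x=130: ŷ = -0.4 + 130 = 129.6; r = 131.6 − 129.6 = 2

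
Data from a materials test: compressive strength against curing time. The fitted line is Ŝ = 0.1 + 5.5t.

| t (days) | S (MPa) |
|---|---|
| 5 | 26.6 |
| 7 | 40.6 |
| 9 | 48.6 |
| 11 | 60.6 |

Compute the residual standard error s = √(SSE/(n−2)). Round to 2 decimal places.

t=5: Ŝ = 0.1 + 5.5·5 = 27.6; e = 26.6 − 27.6 = -1
t=7: Ŝ = 0.1 + 5.5·7 = 38.6; e = 40.6 − 38.6 = 2
t=9: Ŝ = 0.1 + 5.5·9 = 49.6; e = 48.6 − 49.6 = -1
t=11: Ŝ = 0.1 + 5.5·11 = 60.6; e = 60.6 − 60.6 = 0
SSE = 1 + 4 + 1 + 0 = 6
s = √(6/2) = √3 ≈ 1.73

s = 1.73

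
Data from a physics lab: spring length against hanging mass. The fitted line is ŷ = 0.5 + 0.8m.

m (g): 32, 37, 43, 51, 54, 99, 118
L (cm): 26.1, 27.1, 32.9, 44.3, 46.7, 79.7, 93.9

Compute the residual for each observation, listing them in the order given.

0, -3, -2, 3, 3, 0, -1

m=32: ŷ = 0.5 + 0.8·32 = 26.1; r = 26.1 − 26.1 = 0
m=37: ŷ = 0.5 + 0.8·37 = 30.1; r = 27.1 − 30.1 = -3
m=43: ŷ = 0.5 + 0.8·43 = 34.9; r = 32.9 − 34.9 = -2
m=51: ŷ = 0.5 + 0.8·51 = 41.3; r = 44.3 − 41.3 = 3
m=54: ŷ = 0.5 + 0.8·54 = 43.7; r = 46.7 − 43.7 = 3
m=99: ŷ = 0.5 + 0.8·99 = 79.7; r = 79.7 − 79.7 = 0
m=118: ŷ = 0.5 + 0.8·118 = 94.9; r = 93.9 − 94.9 = -1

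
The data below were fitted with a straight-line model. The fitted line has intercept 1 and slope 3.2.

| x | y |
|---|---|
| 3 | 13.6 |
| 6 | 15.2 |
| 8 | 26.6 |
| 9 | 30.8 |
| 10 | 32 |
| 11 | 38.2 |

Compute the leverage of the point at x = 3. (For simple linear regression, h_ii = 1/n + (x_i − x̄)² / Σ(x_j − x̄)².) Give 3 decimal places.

x̄ = (3 + 6 + 8 + 9 + 10 + 11)/6 = 7.83333
Σ(x − x̄)² = 23.3611 + 3.36111 + 0.0277778 + 1.36111 + 4.69444 + 10.0278 = 42.8333
h = 1/6 + (-4.83333)²/42.8333 = 0.166667 + 0.545396 = 0.712

h = 0.712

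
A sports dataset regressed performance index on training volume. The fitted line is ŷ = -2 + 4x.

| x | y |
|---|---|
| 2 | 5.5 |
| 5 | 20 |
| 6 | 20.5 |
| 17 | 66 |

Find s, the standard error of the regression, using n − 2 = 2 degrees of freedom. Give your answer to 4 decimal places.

s = 1.8028

x=2: ŷ = -2 + 4·2 = 6; e = 5.5 − 6 = -0.5
x=5: ŷ = -2 + 4·5 = 18; e = 20 − 18 = 2
x=6: ŷ = -2 + 4·6 = 22; e = 20.5 − 22 = -1.5
x=17: ŷ = -2 + 4·17 = 66; e = 66 − 66 = 0
SSE = 0.25 + 4 + 2.25 + 0 = 6.5
s = √(6.5/2) = √3.25 ≈ 1.8028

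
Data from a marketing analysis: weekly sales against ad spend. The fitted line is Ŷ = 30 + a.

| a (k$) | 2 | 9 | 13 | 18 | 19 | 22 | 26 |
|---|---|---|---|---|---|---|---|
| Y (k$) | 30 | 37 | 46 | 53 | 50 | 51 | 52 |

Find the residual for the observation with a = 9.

r = -2

Ŷ = 30 + 9 = 39
r = 37 − 39 = -2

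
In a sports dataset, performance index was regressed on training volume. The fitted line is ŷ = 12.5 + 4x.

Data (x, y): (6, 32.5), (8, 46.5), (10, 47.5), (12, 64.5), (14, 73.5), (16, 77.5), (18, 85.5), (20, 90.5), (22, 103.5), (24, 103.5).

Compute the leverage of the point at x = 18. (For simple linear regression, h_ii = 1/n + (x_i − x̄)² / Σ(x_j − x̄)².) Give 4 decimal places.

h = 0.1273

x̄ = (6 + 8 + 10 + 12 + 14 + 16 + 18 + 20 + 22 + 24)/10 = 15
Σ(x − x̄)² = 81 + 49 + 25 + 9 + 1 + 1 + 9 + 25 + 49 + 81 = 330
h = 1/10 + (3)²/330 = 0.1 + 0.0272727 = 0.1273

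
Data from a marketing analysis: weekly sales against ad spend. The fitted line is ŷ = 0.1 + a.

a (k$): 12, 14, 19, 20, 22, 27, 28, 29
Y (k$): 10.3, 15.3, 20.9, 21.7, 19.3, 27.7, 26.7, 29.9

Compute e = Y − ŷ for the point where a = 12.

e = -1.8

ŷ = 0.1 + 12 = 12.1
e = 10.3 − 12.1 = -1.8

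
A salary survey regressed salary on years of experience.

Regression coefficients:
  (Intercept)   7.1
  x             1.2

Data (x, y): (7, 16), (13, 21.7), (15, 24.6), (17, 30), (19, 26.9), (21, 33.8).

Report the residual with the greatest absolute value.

e = -3

x=7: ŷ = 7.1 + 1.2·7 = 15.5; e = 16 − 15.5 = 0.5
x=13: ŷ = 7.1 + 1.2·13 = 22.7; e = 21.7 − 22.7 = -1
x=15: ŷ = 7.1 + 1.2·15 = 25.1; e = 24.6 − 25.1 = -0.5
x=17: ŷ = 7.1 + 1.2·17 = 27.5; e = 30 − 27.5 = 2.5
x=19: ŷ = 7.1 + 1.2·19 = 29.9; e = 26.9 − 29.9 = -3
x=21: ŷ = 7.1 + 1.2·21 = 32.3; e = 33.8 − 32.3 = 1.5
Largest |e| is 3 at x = 19, residual -3.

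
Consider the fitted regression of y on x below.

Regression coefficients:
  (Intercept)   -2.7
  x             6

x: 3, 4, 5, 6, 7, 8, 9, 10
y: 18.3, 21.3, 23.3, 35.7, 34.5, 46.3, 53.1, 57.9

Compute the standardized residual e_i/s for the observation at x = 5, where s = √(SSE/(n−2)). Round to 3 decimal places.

-1.282

x=3: ŷ = -2.7 + 6·3 = 15.3; e = 18.3 − 15.3 = 3
x=4: ŷ = -2.7 + 6·4 = 21.3; e = 21.3 − 21.3 = 0
x=5: ŷ = -2.7 + 6·5 = 27.3; e = 23.3 − 27.3 = -4
x=6: ŷ = -2.7 + 6·6 = 33.3; e = 35.7 − 33.3 = 2.4
x=7: ŷ = -2.7 + 6·7 = 39.3; e = 34.5 − 39.3 = -4.8
x=8: ŷ = -2.7 + 6·8 = 45.3; e = 46.3 − 45.3 = 1
x=9: ŷ = -2.7 + 6·9 = 51.3; e = 53.1 − 51.3 = 1.8
x=10: ŷ = -2.7 + 6·10 = 57.3; e = 57.9 − 57.3 = 0.6
SSE = 9 + 0 + 16 + 5.76 + 23.04 + 1 + 3.24 + 0.36 = 58.4
s = √(58.4/6) = 3.11983
e/s = -4 / 3.11983 = -1.282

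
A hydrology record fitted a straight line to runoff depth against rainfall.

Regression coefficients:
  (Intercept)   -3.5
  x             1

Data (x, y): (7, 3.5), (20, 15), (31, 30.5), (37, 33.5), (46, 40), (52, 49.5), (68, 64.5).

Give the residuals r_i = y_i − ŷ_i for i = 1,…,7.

x=7: ŷ = -3.5 + 7 = 3.5; r = 3.5 − 3.5 = 0
x=20: ŷ = -3.5 + 20 = 16.5; r = 15 − 16.5 = -1.5
x=31: ŷ = -3.5 + 31 = 27.5; r = 30.5 − 27.5 = 3
x=37: ŷ = -3.5 + 37 = 33.5; r = 33.5 − 33.5 = 0
x=46: ŷ = -3.5 + 46 = 42.5; r = 40 − 42.5 = -2.5
x=52: ŷ = -3.5 + 52 = 48.5; r = 49.5 − 48.5 = 1
x=68: ŷ = -3.5 + 68 = 64.5; r = 64.5 − 64.5 = 0

0, -1.5, 3, 0, -2.5, 1, 0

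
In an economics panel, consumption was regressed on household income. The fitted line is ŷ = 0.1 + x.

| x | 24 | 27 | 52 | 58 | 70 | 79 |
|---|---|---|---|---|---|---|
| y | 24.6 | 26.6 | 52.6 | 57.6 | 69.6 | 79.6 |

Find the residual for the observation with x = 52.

r = 0.5

ŷ = 0.1 + 52 = 52.1
r = 52.6 − 52.1 = 0.5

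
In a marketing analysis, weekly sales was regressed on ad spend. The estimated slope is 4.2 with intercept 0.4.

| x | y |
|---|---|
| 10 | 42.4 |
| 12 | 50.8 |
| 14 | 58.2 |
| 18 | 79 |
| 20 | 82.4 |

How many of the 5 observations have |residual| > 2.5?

x=10: ŷ = 0.4 + 4.2·10 = 42.4; e = 42.4 − 42.4 = 0
x=12: ŷ = 0.4 + 4.2·12 = 50.8; e = 50.8 − 50.8 = 0
x=14: ŷ = 0.4 + 4.2·14 = 59.2; e = 58.2 − 59.2 = -1
x=18: ŷ = 0.4 + 4.2·18 = 76; e = 79 − 76 = 3
x=20: ŷ = 0.4 + 4.2·20 = 84.4; e = 82.4 − 84.4 = -2
|e| > 2.5: x=18 (|e|=3) → 1

1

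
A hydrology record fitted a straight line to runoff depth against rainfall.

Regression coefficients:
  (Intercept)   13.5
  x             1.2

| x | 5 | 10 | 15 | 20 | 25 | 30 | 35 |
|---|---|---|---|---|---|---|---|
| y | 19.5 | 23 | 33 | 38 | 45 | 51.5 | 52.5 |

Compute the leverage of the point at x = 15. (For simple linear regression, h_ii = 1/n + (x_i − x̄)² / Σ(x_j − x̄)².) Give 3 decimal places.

x̄ = (5 + 10 + 15 + 20 + 25 + 30 + 35)/7 = 20
Σ(x − x̄)² = 225 + 100 + 25 + 0 + 25 + 100 + 225 = 700
h = 1/7 + (-5)²/700 = 0.142857 + 0.0357143 = 0.179

h = 0.179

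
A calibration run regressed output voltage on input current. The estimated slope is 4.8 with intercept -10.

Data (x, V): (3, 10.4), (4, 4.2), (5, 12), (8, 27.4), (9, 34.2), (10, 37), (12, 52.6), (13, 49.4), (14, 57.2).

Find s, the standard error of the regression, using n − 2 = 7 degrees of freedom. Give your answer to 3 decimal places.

x=3: V̂ = -10 + 4.8·3 = 4.4; r = 10.4 − 4.4 = 6
x=4: V̂ = -10 + 4.8·4 = 9.2; r = 4.2 − 9.2 = -5
x=5: V̂ = -10 + 4.8·5 = 14; r = 12 − 14 = -2
x=8: V̂ = -10 + 4.8·8 = 28.4; r = 27.4 − 28.4 = -1
x=9: V̂ = -10 + 4.8·9 = 33.2; r = 34.2 − 33.2 = 1
x=10: V̂ = -10 + 4.8·10 = 38; r = 37 − 38 = -1
x=12: V̂ = -10 + 4.8·12 = 47.6; r = 52.6 − 47.6 = 5
x=13: V̂ = -10 + 4.8·13 = 52.4; r = 49.4 − 52.4 = -3
x=14: V̂ = -10 + 4.8·14 = 57.2; r = 57.2 − 57.2 = 0
SSE = 36 + 25 + 4 + 1 + 1 + 1 + 25 + 9 + 0 = 102
s = √(102/7) = √14.5714 ≈ 3.817

s = 3.817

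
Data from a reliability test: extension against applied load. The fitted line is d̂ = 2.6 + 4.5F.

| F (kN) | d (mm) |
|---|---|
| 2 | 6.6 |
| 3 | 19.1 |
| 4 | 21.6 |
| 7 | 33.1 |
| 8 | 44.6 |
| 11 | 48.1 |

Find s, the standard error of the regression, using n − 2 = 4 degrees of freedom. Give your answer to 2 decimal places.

s = 4.69

F=2: d̂ = 2.6 + 4.5·2 = 11.6; r = 6.6 − 11.6 = -5
F=3: d̂ = 2.6 + 4.5·3 = 16.1; r = 19.1 − 16.1 = 3
F=4: d̂ = 2.6 + 4.5·4 = 20.6; r = 21.6 − 20.6 = 1
F=7: d̂ = 2.6 + 4.5·7 = 34.1; r = 33.1 − 34.1 = -1
F=8: d̂ = 2.6 + 4.5·8 = 38.6; r = 44.6 − 38.6 = 6
F=11: d̂ = 2.6 + 4.5·11 = 52.1; r = 48.1 − 52.1 = -4
SSE = 25 + 9 + 1 + 1 + 36 + 16 = 88
s = √(88/4) = √22 ≈ 4.69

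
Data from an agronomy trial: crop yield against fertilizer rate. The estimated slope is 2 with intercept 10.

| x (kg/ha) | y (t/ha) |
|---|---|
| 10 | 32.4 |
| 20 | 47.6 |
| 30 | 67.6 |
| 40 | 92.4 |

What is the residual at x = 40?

ŷ = 10 + 2·40 = 90
e = 92.4 − 90 = 2.4

e = 2.4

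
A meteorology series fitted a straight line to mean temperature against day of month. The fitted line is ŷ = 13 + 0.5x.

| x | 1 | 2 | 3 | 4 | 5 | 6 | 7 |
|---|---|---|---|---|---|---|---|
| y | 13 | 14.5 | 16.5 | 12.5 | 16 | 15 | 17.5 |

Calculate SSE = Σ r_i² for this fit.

x=1: ŷ = 13 + 0.5·1 = 13.5; r = 13 − 13.5 = -0.5
x=2: ŷ = 13 + 0.5·2 = 14; r = 14.5 − 14 = 0.5
x=3: ŷ = 13 + 0.5·3 = 14.5; r = 16.5 − 14.5 = 2
x=4: ŷ = 13 + 0.5·4 = 15; r = 12.5 − 15 = -2.5
x=5: ŷ = 13 + 0.5·5 = 15.5; r = 16 − 15.5 = 0.5
x=6: ŷ = 13 + 0.5·6 = 16; r = 15 − 16 = -1
x=7: ŷ = 13 + 0.5·7 = 16.5; r = 17.5 − 16.5 = 1
SSE = 0.25 + 0.25 + 4 + 6.25 + 0.25 + 1 + 1 = 13

SSE = 13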